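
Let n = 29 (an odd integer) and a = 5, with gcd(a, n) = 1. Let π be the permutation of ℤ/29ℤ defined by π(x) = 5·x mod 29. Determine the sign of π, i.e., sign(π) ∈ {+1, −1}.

+1

Orbit of 13 under x↦5x: [13, 7, 6, 1, 5, 25, 9]… (length divides ord_29(5)).
Cycle type of π: 14×2 + 1; total 3 cycles.
3 cycles on 29: each ℓ→(−1)^(ℓ−1), product (−1)^26 = +1.
Via Zolotarev, sign(π_{5}) = (5|29) = +1.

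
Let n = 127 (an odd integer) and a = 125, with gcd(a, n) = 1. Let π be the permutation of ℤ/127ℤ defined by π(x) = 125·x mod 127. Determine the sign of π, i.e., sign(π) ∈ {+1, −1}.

Trace 2: π^k(2) = [2, 123, 8, 111, 32, 63, 1] for k=0..6.
π_125 has 10 disjoint cycles with lengths [14, 14, 14, 14, 14, 14, 14, 14, 14, 1] on {0,…,126}.
With 10 cycles on 127 points, sign = (−1)^{127−10} = -1.
(125|127)_J = -1 (Zolotarev's lemma cross-check).

-1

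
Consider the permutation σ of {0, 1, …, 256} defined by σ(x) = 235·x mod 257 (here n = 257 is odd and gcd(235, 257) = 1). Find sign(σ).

+1

Trace 4: π^k(4) = [4, 169, 137, 70, 2, 213, 197] for k=0..6.
5 cycles of lengths [64, 64, 64, 64, 1].
n − c = 257 − 5 = 252; sign = (−1)^252 = +1.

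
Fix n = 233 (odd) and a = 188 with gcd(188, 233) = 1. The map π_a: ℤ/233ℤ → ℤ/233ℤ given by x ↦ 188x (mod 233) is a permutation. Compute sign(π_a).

-1

Orbit of 229 under x↦188x: [229, 180, 55, 88, 1, 188, 161]… (length divides ord_233(188)).
The orbit structure of x ↦ 188x mod 233: 2 orbits of sizes [232, 1].
sign(π) = (−1)^{n − #cycles} = (−1)^{233−2} = (−1)^231 = -1.
Via Zolotarev, sign(π_{188}) = (188|233) = -1.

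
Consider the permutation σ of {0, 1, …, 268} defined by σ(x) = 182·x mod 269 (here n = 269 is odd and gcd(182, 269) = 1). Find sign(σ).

Orbit of 9 under x↦182x: [9, 24, 64, 81, 216, 38, 191]… (length divides ord_269(182)).
The orbit structure of x ↦ 182x mod 269: 3 orbits of sizes [134, 134, 1].
n − c = 269 − 3 = 266; sign = (−1)^266 = +1.

+1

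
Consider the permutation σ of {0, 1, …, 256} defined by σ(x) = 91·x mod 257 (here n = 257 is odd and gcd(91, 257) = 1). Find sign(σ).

-1

Trace 110: π^k(110) = [110, 244, 102, 30, 160, 168, 125] for k=0..6.
The orbit structure of x ↦ 91x mod 257: 2 orbits of sizes [256, 1].
n − c = 257 − 2 = 255; sign = (−1)^255 = -1.
Check: (91/257) = -1 by Zolotarev.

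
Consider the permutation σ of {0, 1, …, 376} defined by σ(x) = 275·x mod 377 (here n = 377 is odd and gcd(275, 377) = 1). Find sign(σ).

+1

Trace 271: π^k(271) = [271, 256, 278, 296, 345, 248, 340] for k=0..6.
Cycle lengths of π_275 on ℤ/377ℤ: [84, 84, 84, 84, 28, 12, 1]; 7 cycles in total.
7 cycles on 377: each ℓ→(−1)^(ℓ−1), product (−1)^370 = +1.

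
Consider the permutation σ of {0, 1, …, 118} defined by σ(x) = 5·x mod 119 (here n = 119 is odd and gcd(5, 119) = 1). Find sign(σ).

+1

Trace 24: π^k(24) = [24, 1, 5, 25, 6, 30, 31] for k=0..6.
Cycle type of π: 48×2 + 16 + 6 + 1; total 5 cycles.
sign(π) = (−1)^{n − #cycles} = (−1)^{119−5} = (−1)^114 = +1.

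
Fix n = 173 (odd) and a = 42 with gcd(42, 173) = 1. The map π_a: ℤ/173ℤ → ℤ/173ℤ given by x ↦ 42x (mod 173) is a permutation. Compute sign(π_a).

Orbit of 82 under x↦42x: [82, 157, 20, 148, 161, 15, 111]… (length divides ord_173(42)).
π_42 has 2 disjoint cycles with lengths [172, 1] on {0,…,172}.
With 2 cycles on 173 points, sign = (−1)^{173−2} = -1.
Check: (42/173) = -1 by Zolotarev.

-1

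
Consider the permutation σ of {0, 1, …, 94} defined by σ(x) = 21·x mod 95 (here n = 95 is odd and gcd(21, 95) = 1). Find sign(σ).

-1

Start at x=26: 26 → 71 → 66 → 56 → 36 → 91 → 11 → … (one orbit).
Cycle lengths of π_21 on ℤ/95ℤ: [18, 18, 18, 18, 18, 1, 1, 1, 1, 1]; 10 cycles in total.
95 − 10 = 85 transpositions; sign(π) = (−1)^85 = -1.
The Jacobi symbol (21|95) = -1 (Zolotarev) agrees.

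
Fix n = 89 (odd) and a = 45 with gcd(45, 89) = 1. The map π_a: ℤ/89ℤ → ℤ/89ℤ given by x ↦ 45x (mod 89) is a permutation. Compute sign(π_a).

+1

Start at x=4: 4 → 2 → 1 → 45 → 67 → 78 → 39 → … (one orbit).
π_45 has 9 disjoint cycles with lengths [11, 11, 11, 11, 11, 11, 11, 11, 1] on {0,…,88}.
sign(π) = (−1)^{n − #cycles} = (−1)^{89−9} = (−1)^80 = +1.
Via Zolotarev, sign(π_{45}) = (45|89) = +1.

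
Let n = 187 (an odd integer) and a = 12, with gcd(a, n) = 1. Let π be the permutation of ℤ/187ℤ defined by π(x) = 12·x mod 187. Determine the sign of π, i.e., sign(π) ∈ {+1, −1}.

Orbit of 111 under x↦12x: [111, 23, 89, 133, 100, 78, 1]… (length divides ord_187(12)).
Cycle type of π: 16×11 + 1×11; total 22 cycles.
n − c = 187 − 22 = 165; sign = (−1)^165 = -1.
The Jacobi symbol (12|187) = -1 (Zolotarev) agrees.

-1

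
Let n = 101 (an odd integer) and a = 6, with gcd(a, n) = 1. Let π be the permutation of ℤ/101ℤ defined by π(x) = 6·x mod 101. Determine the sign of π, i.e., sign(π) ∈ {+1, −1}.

+1

Trace 95: π^k(95) = [95, 65, 87, 17, 1, 6, 36] for k=0..6.
Cycle lengths of π_6 on ℤ/101ℤ: [10, 10, 10, 10, 10, 10, 10, 10, 10, 10, 1]; 11 cycles in total.
11 cycles on 101: each ℓ→(−1)^(ℓ−1), product (−1)^90 = +1.
(6|101)_J = +1 (Zolotarev's lemma cross-check).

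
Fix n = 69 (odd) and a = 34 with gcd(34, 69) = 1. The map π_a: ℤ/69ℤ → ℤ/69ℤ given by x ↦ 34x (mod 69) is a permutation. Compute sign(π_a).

-1

Orbit of 34 under x↦34x: [34, 52, 43, 13, 28, 55, 7]… (length divides ord_69(34)).
6 cycles of lengths [22, 22, 22, 1, 1, 1].
With 6 cycles on 69 points, sign = (−1)^{69−6} = -1.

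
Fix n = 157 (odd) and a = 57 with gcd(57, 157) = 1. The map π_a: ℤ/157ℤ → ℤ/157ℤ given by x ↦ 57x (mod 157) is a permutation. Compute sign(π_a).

Trace 126: π^k(126) = [126, 117, 75, 36, 11, 156, 100] for k=0..6.
π_57 has 3 disjoint cycles with lengths [78, 78, 1] on {0,…,156}.
157 − 3 = 154 transpositions; sign(π) = (−1)^154 = +1.
Via Zolotarev, sign(π_{57}) = (57|157) = +1.

+1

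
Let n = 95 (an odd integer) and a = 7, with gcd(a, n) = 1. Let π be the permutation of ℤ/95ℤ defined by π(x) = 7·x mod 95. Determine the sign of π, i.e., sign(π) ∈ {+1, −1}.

-1

Orbit of 7 under x↦7x: [7, 49, 58, 26, 87, 39, 83]… (length divides ord_95(7)).
Cycle lengths of π_7 on ℤ/95ℤ: [12, 12, 12, 12, 12, 12, 4, 3, 3, 3, 3, 3, 3, 1]; 14 cycles in total.
With 14 cycles on 95 points, sign = (−1)^{95−14} = -1.
(7|95)_J = -1 (Zolotarev's lemma cross-check).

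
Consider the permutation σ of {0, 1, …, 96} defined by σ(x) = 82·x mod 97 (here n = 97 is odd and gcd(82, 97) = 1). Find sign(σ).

-1

Start at x=33: 33 → 87 → 53 → 78 → 91 → 90 → 8 → … (one orbit).
Cycle type of π: 96 + 1; total 2 cycles.
n − c = 97 − 2 = 95; sign = (−1)^95 = -1.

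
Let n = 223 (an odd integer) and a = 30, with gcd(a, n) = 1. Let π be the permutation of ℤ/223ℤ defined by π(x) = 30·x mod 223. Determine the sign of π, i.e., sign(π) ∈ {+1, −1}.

+1

Trace 34: π^k(34) = [34, 128, 49, 132, 169, 164, 14] for k=0..6.
Decompose π into cycles: lengths [37, 37, 37, 37, 37, 37, 1] (7 cycles, including the fixed point 0).
Σ(ℓ_i−1) = 223−7 = 216; sign = (−1)^216 = +1.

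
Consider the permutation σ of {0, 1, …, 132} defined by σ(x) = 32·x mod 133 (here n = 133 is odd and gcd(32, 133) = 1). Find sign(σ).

-1

Orbit of 64 under x↦32x: [64, 53, 100, 8, 123, 79, 1]… (length divides ord_133(32)).
Cycle type of π: 18×7 + 3×2 + 1; total 10 cycles.
10 cycles on 133: each ℓ→(−1)^(ℓ−1), product (−1)^123 = -1.
Check: (32/133) = -1 by Zolotarev.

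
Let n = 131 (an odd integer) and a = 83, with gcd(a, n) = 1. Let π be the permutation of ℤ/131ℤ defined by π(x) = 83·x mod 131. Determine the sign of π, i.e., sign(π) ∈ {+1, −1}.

-1

Trace 95: π^k(95) = [95, 25, 110, 91, 86, 64, 72] for k=0..6.
The orbit structure of x ↦ 83x mod 131: 2 orbits of sizes [130, 1].
With 2 cycles on 131 points, sign = (−1)^{131−2} = -1.
Check: (83/131) = -1 by Zolotarev.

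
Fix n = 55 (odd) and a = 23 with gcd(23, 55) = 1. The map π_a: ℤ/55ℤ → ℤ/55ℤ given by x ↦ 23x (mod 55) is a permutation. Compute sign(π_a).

Orbit of 34 under x↦23x: [34, 12, 1, 23]… (length divides ord_55(23)).
Cycle lengths of π_23 on ℤ/55ℤ: [4, 4, 4, 4, 4, 4, 4, 4, 4, 4, 4, 1, 1, 1, 1, 1, 1, 1, 1, 1, 1, 1]; 22 cycles in total.
sign(π) = (−1)^{n − #cycles} = (−1)^{55−22} = (−1)^33 = -1.

-1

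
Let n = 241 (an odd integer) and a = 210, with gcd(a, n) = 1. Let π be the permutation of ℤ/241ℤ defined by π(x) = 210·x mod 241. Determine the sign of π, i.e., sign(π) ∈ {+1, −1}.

Orbit of 207 under x↦210x: [207, 90, 102, 212, 176, 87, 195]… (length divides ord_241(210)).
Decompose π into cycles: lengths [240, 1] (2 cycles, including the fixed point 0).
241 − 2 = 239 transpositions; sign(π) = (−1)^239 = -1.
The Jacobi symbol (210|241) = -1 (Zolotarev) agrees.

-1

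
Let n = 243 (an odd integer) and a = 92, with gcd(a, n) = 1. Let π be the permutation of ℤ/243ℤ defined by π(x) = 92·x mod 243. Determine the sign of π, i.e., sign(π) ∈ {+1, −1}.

Orbit of 239 under x↦92x: [239, 118, 164, 22, 80, 70, 122]… (length divides ord_243(92)).
Cycle type of π: 162 + 54 + 18 + 6 + 2 + 1; total 6 cycles.
6 cycles on 243: each ℓ→(−1)^(ℓ−1), product (−1)^237 = -1.
The Jacobi symbol (92|243) = -1 (Zolotarev) agrees.

-1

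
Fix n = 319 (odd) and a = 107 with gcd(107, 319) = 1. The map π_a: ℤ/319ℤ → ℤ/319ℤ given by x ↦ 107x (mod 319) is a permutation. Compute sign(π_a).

Trace 78: π^k(78) = [78, 52, 141, 94, 169, 219, 146] for k=0..6.
Cycle type of π: 70×4 + 10 + 7×4 + 1; total 10 cycles.
10 cycles on 319: each ℓ→(−1)^(ℓ−1), product (−1)^309 = -1.
Check: (107/319) = -1 by Zolotarev.

-1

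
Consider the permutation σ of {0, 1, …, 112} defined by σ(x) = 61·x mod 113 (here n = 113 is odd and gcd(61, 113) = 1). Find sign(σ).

Start at x=104: 104 → 16 → 72 → 98 → 102 → 7 → 88 → … (one orbit).
The orbit structure of x ↦ 61x mod 113: 3 orbits of sizes [56, 56, 1].
n − c = 113 − 3 = 110; sign = (−1)^110 = +1.

+1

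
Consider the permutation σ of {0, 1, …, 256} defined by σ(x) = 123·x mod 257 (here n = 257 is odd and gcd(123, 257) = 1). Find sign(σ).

+1

Orbit of 81 under x↦123x: [81, 197, 73, 241, 88, 30, 92]… (length divides ord_257(123)).
Decompose π into cycles: lengths [64, 64, 64, 64, 1] (5 cycles, including the fixed point 0).
257 − 5 = 252 transpositions; sign(π) = (−1)^252 = +1.
Check: (123/257) = +1 by Zolotarev.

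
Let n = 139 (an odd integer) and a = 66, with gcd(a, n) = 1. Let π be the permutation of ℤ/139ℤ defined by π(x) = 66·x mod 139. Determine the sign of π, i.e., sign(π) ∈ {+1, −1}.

+1

Start at x=11: 11 → 31 → 100 → 67 → 113 → 91 → 29 → … (one orbit).
π_66 has 3 disjoint cycles with lengths [69, 69, 1] on {0,…,138}.
n − c = 139 − 3 = 136; sign = (−1)^136 = +1.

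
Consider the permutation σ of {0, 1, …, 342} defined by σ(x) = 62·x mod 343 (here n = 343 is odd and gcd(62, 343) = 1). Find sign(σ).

Trace 1: π^k(1) = [1, 62, 71, 286, 239, 69, 162] for k=0..6.
Decompose π into cycles: lengths [98, 98, 98, 14, 14, 14, 2, 2, 2, 1] (10 cycles, including the fixed point 0).
n − c = 343 − 10 = 333; sign = (−1)^333 = -1.

-1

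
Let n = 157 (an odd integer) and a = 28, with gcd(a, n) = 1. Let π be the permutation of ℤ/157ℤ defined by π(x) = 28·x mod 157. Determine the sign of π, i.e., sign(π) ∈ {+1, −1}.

Trace 1: π^k(1) = [1, 28, 156, 129] for k=0..3.
Cycle type of π: 4×39 + 1; total 40 cycles.
40 cycles on 157: each ℓ→(−1)^(ℓ−1), product (−1)^117 = -1.
The Jacobi symbol (28|157) = -1 (Zolotarev) agrees.

-1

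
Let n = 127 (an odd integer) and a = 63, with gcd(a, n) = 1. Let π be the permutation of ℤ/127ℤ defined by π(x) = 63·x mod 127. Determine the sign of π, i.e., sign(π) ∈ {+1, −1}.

-1

Start at x=2: 2 → 126 → 64 → 95 → 16 → 119 → 4 → … (one orbit).
Decompose π into cycles: lengths [14, 14, 14, 14, 14, 14, 14, 14, 14, 1] (10 cycles, including the fixed point 0).
n − c = 127 − 10 = 117; sign = (−1)^117 = -1.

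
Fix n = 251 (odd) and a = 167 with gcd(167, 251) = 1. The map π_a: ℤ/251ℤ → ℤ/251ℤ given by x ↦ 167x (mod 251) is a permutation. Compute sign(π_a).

-1

Trace 124: π^k(124) = [124, 126, 209, 14, 79, 141, 204] for k=0..6.
π_167 has 2 disjoint cycles with lengths [250, 1] on {0,…,250}.
n − c = 251 − 2 = 249; sign = (−1)^249 = -1.
(167|251)_J = -1 (Zolotarev's lemma cross-check).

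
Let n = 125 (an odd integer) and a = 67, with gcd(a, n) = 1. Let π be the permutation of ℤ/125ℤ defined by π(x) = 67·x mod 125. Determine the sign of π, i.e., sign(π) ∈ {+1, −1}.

-1

Orbit of 37 under x↦67x: [37, 104, 93, 106, 102, 84, 3]… (length divides ord_125(67)).
Cycle lengths of π_67 on ℤ/125ℤ: [100, 20, 4, 1]; 4 cycles in total.
n − c = 125 − 4 = 121; sign = (−1)^121 = -1.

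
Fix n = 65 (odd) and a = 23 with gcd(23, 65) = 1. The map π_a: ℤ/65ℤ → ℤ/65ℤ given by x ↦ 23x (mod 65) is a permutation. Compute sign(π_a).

-1

Orbit of 1 under x↦23x: [1, 23, 9, 12, 16, 43, 14]… (length divides ord_65(23)).
8 cycles of lengths [12, 12, 12, 12, 6, 6, 4, 1].
n − c = 65 − 8 = 57; sign = (−1)^57 = -1.
Check: (23/65) = -1 by Zolotarev.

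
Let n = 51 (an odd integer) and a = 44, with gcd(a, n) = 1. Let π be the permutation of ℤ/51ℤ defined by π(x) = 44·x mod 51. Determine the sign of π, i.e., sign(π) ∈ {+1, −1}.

Orbit of 29 under x↦44x: [29, 1, 44, 49, 14, 4, 23]… (length divides ord_51(44)).
5 cycles of lengths [16, 16, 16, 2, 1].
5 cycles on 51: each ℓ→(−1)^(ℓ−1), product (−1)^46 = +1.

+1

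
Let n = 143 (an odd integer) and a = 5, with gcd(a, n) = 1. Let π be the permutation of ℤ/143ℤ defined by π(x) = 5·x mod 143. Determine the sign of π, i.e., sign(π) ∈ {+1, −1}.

Orbit of 64 under x↦5x: [64, 34, 27, 135, 103, 86, 1]… (length divides ord_143(5)).
π_5 has 12 disjoint cycles with lengths [20, 20, 20, 20, 20, 20, 5, 5, 4, 4, 4, 1] on {0,…,142}.
sign(π) = (−1)^{n − #cycles} = (−1)^{143−12} = (−1)^131 = -1.

-1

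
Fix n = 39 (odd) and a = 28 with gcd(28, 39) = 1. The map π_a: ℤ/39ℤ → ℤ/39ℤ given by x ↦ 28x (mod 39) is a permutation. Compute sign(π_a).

Start at x=4: 4 → 34 → 16 → 19 → 25 → 37 → 22 → … (one orbit).
The orbit structure of x ↦ 28x mod 39: 6 orbits of sizes [12, 12, 12, 1, 1, 1].
sign(π) = (−1)^{n − #cycles} = (−1)^{39−6} = (−1)^33 = -1.

-1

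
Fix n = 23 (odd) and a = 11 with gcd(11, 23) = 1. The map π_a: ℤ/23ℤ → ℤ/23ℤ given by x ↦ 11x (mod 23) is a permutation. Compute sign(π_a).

Trace 11: π^k(11) = [11, 6, 20, 13, 5, 9, 7] for k=0..6.
Cycle type of π: 22 + 1; total 2 cycles.
sign(π) = (−1)^{n − #cycles} = (−1)^{23−2} = (−1)^21 = -1.
Check: (11/23) = -1 by Zolotarev.

-1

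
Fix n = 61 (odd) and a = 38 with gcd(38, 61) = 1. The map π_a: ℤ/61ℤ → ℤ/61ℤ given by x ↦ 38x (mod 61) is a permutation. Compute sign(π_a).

-1

Start at x=8: 8 → 60 → 23 → 20 → 28 → 27 → 50 → … (one orbit).
Cycle type of π: 20×3 + 1; total 4 cycles.
61 − 4 = 57 transpositions; sign(π) = (−1)^57 = -1.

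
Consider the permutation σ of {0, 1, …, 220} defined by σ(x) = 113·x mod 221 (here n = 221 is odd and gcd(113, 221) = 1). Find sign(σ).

Trace 61: π^k(61) = [61, 42, 105, 152, 159, 66, 165] for k=0..6.
Cycle type of π: 48×4 + 16 + 3×4 + 1; total 10 cycles.
10 cycles on 221: each ℓ→(−1)^(ℓ−1), product (−1)^211 = -1.
The Jacobi symbol (113|221) = -1 (Zolotarev) agrees.

-1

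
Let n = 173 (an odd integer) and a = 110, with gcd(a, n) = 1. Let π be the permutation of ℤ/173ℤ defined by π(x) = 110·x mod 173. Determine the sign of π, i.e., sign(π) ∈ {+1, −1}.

-1

Start at x=149: 149 → 128 → 67 → 104 → 22 → 171 → 126 → … (one orbit).
The orbit structure of x ↦ 110x mod 173: 2 orbits of sizes [172, 1].
173 − 2 = 171 transpositions; sign(π) = (−1)^171 = -1.
Via Zolotarev, sign(π_{110}) = (110|173) = -1.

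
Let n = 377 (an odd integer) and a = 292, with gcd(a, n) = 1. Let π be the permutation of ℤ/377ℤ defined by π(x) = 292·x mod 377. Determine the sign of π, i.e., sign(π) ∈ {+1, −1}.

+1

Start at x=146: 146 → 31 → 4 → 37 → 248 → 32 → 296 → … (one orbit).
Cycle lengths of π_292 on ℤ/377ℤ: [84, 84, 84, 84, 28, 12, 1]; 7 cycles in total.
377 − 7 = 370 transpositions; sign(π) = (−1)^370 = +1.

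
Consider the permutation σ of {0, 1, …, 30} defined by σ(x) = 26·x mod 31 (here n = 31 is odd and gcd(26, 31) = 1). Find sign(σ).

Start at x=26: 26 → 25 → 30 → 5 → 6 → 1 → 26 (one orbit).
Cycle lengths of π_26 on ℤ/31ℤ: [6, 6, 6, 6, 6, 1]; 6 cycles in total.
sign(π) = (−1)^{n − #cycles} = (−1)^{31−6} = (−1)^25 = -1.

-1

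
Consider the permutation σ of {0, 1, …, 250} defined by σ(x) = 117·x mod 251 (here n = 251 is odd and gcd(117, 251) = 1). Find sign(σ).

Trace 91: π^k(91) = [91, 105, 237, 119, 118, 1, 117] for k=0..6.
π_117 has 3 disjoint cycles with lengths [125, 125, 1] on {0,…,250}.
sign(π) = (−1)^{n − #cycles} = (−1)^{251−3} = (−1)^248 = +1.
The Jacobi symbol (117|251) = +1 (Zolotarev) agrees.

+1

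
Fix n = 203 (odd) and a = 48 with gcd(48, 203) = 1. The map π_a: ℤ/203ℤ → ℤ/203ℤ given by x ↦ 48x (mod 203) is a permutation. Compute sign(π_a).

Trace 92: π^k(92) = [92, 153, 36, 104, 120, 76, 197] for k=0..6.
Cycle lengths of π_48 on ℤ/203ℤ: [28, 28, 28, 28, 28, 28, 28, 2, 2, 2, 1]; 11 cycles in total.
n − c = 203 − 11 = 192; sign = (−1)^192 = +1.
Via Zolotarev, sign(π_{48}) = (48|203) = +1.

+1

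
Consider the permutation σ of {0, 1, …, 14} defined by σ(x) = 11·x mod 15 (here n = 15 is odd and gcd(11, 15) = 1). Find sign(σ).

Start at x=1: 1 → 11 → 1 (one orbit).
The orbit structure of x ↦ 11x mod 15: 10 orbits of sizes [2, 2, 2, 2, 2, 1, 1, 1, 1, 1].
sign(π) = (−1)^{n − #cycles} = (−1)^{15−10} = (−1)^5 = -1.
(11|15)_J = -1 (Zolotarev's lemma cross-check).

-1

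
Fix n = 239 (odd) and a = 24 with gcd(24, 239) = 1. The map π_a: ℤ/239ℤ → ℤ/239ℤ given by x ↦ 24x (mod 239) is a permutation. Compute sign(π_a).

Start at x=24: 24 → 98 → 201 → 44 → 100 → 10 → 1 → 24 (one orbit).
The orbit structure of x ↦ 24x mod 239: 35 orbits of sizes [7, 7, 7, 7, 7, 7, 7, 7, 7, 7, 7, 7, 7, 7, 7, 7, 7, 7, 7, 7, 7, 7, 7, 7, 7, 7, 7, 7, 7, 7, 7, 7, 7, 7, 1].
With 35 cycles on 239 points, sign = (−1)^{239−35} = +1.

+1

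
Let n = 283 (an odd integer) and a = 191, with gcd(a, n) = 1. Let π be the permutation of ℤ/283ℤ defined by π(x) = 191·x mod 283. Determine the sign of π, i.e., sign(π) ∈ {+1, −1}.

-1

Start at x=60: 60 → 140 → 138 → 39 → 91 → 118 → 181 → … (one orbit).
Cycle type of π: 282 + 1; total 2 cycles.
sign(π) = (−1)^{n − #cycles} = (−1)^{283−2} = (−1)^281 = -1.
Zolotarev: (191|283) = -1, matching the cycle-count sign.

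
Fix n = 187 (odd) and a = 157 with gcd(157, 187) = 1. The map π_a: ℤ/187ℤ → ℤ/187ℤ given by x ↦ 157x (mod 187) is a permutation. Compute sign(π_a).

Start at x=152: 152 → 115 → 103 → 89 → 135 → 64 → 137 → … (one orbit).
Cycle lengths of π_157 on ℤ/187ℤ: [20, 20, 20, 20, 20, 20, 20, 20, 5, 5, 4, 4, 4, 4, 1]; 15 cycles in total.
187 − 15 = 172 transpositions; sign(π) = (−1)^172 = +1.

+1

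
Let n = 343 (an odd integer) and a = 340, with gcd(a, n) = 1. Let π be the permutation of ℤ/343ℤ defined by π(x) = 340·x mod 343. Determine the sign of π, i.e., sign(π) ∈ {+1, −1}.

Start at x=23: 23 → 274 → 207 → 65 → 148 → 242 → 303 → … (one orbit).
Cycle lengths of π_340 on ℤ/343ℤ: [147, 147, 21, 21, 3, 3, 1]; 7 cycles in total.
With 7 cycles on 343 points, sign = (−1)^{343−7} = +1.
Check: (340/343) = +1 by Zolotarev.

+1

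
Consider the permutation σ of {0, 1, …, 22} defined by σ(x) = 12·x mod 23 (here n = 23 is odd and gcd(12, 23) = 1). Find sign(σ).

Start at x=6: 6 → 3 → 13 → 18 → 9 → 16 → 8 → … (one orbit).
3 cycles of lengths [11, 11, 1].
23 − 3 = 20 transpositions; sign(π) = (−1)^20 = +1.

+1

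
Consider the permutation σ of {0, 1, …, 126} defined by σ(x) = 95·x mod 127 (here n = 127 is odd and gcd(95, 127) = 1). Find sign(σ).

-1

Orbit of 32 under x↦95x: [32, 119, 2, 63, 16, 123, 1]… (length divides ord_127(95)).
The orbit structure of x ↦ 95x mod 127: 10 orbits of sizes [14, 14, 14, 14, 14, 14, 14, 14, 14, 1].
sign(π) = (−1)^{n − #cycles} = (−1)^{127−10} = (−1)^117 = -1.
(95|127)_J = -1 (Zolotarev's lemma cross-check).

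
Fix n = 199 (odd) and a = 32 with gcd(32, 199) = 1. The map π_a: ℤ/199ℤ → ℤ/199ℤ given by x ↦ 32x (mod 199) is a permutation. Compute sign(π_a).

+1

Trace 178: π^k(178) = [178, 124, 187, 14, 50, 8, 57] for k=0..6.
Cycle type of π: 99×2 + 1; total 3 cycles.
Σ(ℓ_i−1) = 199−3 = 196; sign = (−1)^196 = +1.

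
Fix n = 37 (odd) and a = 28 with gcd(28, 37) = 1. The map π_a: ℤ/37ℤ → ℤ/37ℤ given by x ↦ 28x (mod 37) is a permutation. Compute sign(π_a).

+1

Trace 27: π^k(27) = [27, 16, 4, 1, 28, 7, 11] for k=0..6.
Cycle type of π: 18×2 + 1; total 3 cycles.
37 − 3 = 34 transpositions; sign(π) = (−1)^34 = +1.
Zolotarev: (28|37) = +1, matching the cycle-count sign.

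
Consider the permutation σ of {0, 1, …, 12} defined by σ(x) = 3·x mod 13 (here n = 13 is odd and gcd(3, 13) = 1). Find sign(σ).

+1

Start at x=1: 1 → 3 → 9 → 1 (one orbit).
5 cycles of lengths [3, 3, 3, 3, 1].
n − c = 13 − 5 = 8; sign = (−1)^8 = +1.
(3|13)_J = +1 (Zolotarev's lemma cross-check).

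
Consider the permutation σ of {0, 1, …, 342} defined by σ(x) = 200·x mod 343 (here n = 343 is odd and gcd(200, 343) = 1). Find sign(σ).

Orbit of 1 under x↦200x: [1, 200, 212, 211, 11, 142, 274]… (length divides ord_343(200)).
Cycle type of π: 147×2 + 21×2 + 3×2 + 1; total 7 cycles.
7 cycles on 343: each ℓ→(−1)^(ℓ−1), product (−1)^336 = +1.

+1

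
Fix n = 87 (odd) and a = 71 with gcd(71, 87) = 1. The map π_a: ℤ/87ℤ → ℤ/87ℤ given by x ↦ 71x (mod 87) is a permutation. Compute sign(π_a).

-1

Orbit of 1 under x↦71x: [1, 71, 82, 80, 25, 35, 49]… (length divides ord_87(71)).
8 cycles of lengths [14, 14, 14, 14, 14, 14, 2, 1].
sign(π) = (−1)^{n − #cycles} = (−1)^{87−8} = (−1)^79 = -1.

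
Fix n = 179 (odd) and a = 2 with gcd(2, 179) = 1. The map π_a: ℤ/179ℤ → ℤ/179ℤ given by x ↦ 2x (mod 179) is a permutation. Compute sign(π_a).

Trace 25: π^k(25) = [25, 50, 100, 21, 42, 84, 168] for k=0..6.
Decompose π into cycles: lengths [178, 1] (2 cycles, including the fixed point 0).
2 cycles on 179: each ℓ→(−1)^(ℓ−1), product (−1)^177 = -1.
Zolotarev: (2|179) = -1, matching the cycle-count sign.

-1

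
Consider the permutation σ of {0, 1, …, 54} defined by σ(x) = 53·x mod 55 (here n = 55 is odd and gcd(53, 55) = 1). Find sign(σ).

-1

Trace 42: π^k(42) = [42, 26, 3, 49, 12, 31, 48] for k=0..6.
Cycle lengths of π_53 on ℤ/55ℤ: [20, 20, 5, 5, 4, 1]; 6 cycles in total.
55 − 6 = 49 transpositions; sign(π) = (−1)^49 = -1.
Check: (53/55) = -1 by Zolotarev.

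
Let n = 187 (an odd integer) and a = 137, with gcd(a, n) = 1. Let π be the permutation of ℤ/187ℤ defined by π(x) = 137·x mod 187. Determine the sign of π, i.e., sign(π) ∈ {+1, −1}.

Trace 69: π^k(69) = [69, 103, 86, 1, 137] for k=0..4.
π_137 has 51 disjoint cycles with lengths [5, 5, 5, 5, 5, 5, 5, 5, 5, 5, 5, 5, 5, 5, 5, 5, 5, 5, 5, 5, 5, 5, 5, 5, 5, 5, 5, 5, 5, 5, 5, 5, 5, 5, 1, 1, 1, 1, 1, 1, 1, 1, 1, 1, 1, 1, 1, 1, 1, 1, 1] on {0,…,186}.
n − c = 187 − 51 = 136; sign = (−1)^136 = +1.

+1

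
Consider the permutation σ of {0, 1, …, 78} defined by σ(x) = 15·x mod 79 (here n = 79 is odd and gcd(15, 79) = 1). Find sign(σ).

Start at x=64: 64 → 12 → 22 → 14 → 52 → 69 → 8 → … (one orbit).
Cycle lengths of π_15 on ℤ/79ℤ: [26, 26, 26, 1]; 4 cycles in total.
79 − 4 = 75 transpositions; sign(π) = (−1)^75 = -1.
Zolotarev: (15|79) = -1, matching the cycle-count sign.

-1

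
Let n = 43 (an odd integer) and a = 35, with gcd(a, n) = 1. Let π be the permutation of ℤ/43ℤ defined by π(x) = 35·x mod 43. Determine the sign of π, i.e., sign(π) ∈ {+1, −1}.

+1

Orbit of 16 under x↦35x: [16, 1, 35, 21, 4, 11, 41]… (length divides ord_43(35)).
Cycle lengths of π_35 on ℤ/43ℤ: [7, 7, 7, 7, 7, 7, 1]; 7 cycles in total.
7 cycles on 43: each ℓ→(−1)^(ℓ−1), product (−1)^36 = +1.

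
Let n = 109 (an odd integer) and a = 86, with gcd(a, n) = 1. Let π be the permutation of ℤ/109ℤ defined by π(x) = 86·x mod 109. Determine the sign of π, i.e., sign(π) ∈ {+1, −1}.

Orbit of 68 under x↦86x: [68, 71, 2, 63, 77, 82, 76]… (length divides ord_109(86)).
Cycle type of π: 36×3 + 1; total 4 cycles.
With 4 cycles on 109 points, sign = (−1)^{109−4} = -1.
Zolotarev: (86|109) = -1, matching the cycle-count sign.

-1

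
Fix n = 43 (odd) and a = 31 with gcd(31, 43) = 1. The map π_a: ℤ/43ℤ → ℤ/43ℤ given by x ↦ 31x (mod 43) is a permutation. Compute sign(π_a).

+1

Start at x=17: 17 → 11 → 40 → 36 → 41 → 24 → 13 → … (one orbit).
Decompose π into cycles: lengths [21, 21, 1] (3 cycles, including the fixed point 0).
sign(π) = (−1)^{n − #cycles} = (−1)^{43−3} = (−1)^40 = +1.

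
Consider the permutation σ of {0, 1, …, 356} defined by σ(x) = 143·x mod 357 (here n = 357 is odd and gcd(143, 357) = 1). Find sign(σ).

-1

Start at x=131: 131 → 169 → 248 → 121 → 167 → 319 → 278 → … (one orbit).
The orbit structure of x ↦ 143x mod 357: 14 orbits of sizes [48, 48, 48, 48, 48, 48, 16, 16, 16, 6, 6, 6, 2, 1].
Σ(ℓ_i−1) = 357−14 = 343; sign = (−1)^343 = -1.
Zolotarev: (143|357) = -1, matching the cycle-count sign.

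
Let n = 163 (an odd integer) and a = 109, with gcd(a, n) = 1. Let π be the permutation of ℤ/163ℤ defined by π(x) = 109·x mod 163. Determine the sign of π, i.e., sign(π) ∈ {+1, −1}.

Orbit of 24 under x↦109x: [24, 8, 57, 19, 115, 147, 49]… (length divides ord_163(109)).
The orbit structure of x ↦ 109x mod 163: 2 orbits of sizes [162, 1].
sign(π) = (−1)^{n − #cycles} = (−1)^{163−2} = (−1)^161 = -1.

-1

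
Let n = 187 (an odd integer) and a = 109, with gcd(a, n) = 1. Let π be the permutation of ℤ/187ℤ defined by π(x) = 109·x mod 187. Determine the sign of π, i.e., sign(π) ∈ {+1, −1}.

+1

Trace 109: π^k(109) = [109, 100, 54, 89, 164, 111, 131] for k=0..6.
Cycle lengths of π_109 on ℤ/187ℤ: [16, 16, 16, 16, 16, 16, 16, 16, 16, 16, 16, 2, 2, 2, 2, 2, 1]; 17 cycles in total.
187 − 17 = 170 transpositions; sign(π) = (−1)^170 = +1.
Zolotarev: (109|187) = +1, matching the cycle-count sign.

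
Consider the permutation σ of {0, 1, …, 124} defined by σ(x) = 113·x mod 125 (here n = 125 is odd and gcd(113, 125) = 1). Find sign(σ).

Trace 27: π^k(27) = [27, 51, 13, 94, 122, 36, 68] for k=0..6.
Decompose π into cycles: lengths [100, 20, 4, 1] (4 cycles, including the fixed point 0).
sign(π) = (−1)^{n − #cycles} = (−1)^{125−4} = (−1)^121 = -1.
(113|125)_J = -1 (Zolotarev's lemma cross-check).

-1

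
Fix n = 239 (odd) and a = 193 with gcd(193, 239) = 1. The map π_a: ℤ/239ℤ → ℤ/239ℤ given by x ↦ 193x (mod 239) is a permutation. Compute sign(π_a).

Trace 225: π^k(225) = [225, 166, 12, 165, 58, 200, 121] for k=0..6.
π_193 has 3 disjoint cycles with lengths [119, 119, 1] on {0,…,238}.
n − c = 239 − 3 = 236; sign = (−1)^236 = +1.

+1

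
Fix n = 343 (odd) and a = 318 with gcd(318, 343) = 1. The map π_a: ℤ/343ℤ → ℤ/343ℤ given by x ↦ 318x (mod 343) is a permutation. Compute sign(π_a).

-1

Trace 148: π^k(148) = [148, 73, 233, 6, 193, 320, 232] for k=0..6.
The orbit structure of x ↦ 318x mod 343: 4 orbits of sizes [294, 42, 6, 1].
4 cycles on 343: each ℓ→(−1)^(ℓ−1), product (−1)^339 = -1.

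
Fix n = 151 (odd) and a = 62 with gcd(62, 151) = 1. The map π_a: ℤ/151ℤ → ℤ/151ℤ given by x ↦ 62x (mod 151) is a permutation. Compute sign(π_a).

+1

Orbit of 40 under x↦62x: [40, 64, 42, 37, 29, 137, 38]… (length divides ord_151(62)).
Decompose π into cycles: lengths [75, 75, 1] (3 cycles, including the fixed point 0).
n − c = 151 − 3 = 148; sign = (−1)^148 = +1.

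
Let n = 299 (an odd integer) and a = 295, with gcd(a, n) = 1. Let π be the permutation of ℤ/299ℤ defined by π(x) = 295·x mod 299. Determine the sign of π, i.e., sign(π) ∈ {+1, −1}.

Orbit of 274 under x↦295x: [274, 100, 198, 105, 178, 185, 157]… (length divides ord_299(295)).
Decompose π into cycles: lengths [66, 66, 66, 66, 22, 3, 3, 3, 3, 1] (10 cycles, including the fixed point 0).
10 cycles on 299: each ℓ→(−1)^(ℓ−1), product (−1)^289 = -1.

-1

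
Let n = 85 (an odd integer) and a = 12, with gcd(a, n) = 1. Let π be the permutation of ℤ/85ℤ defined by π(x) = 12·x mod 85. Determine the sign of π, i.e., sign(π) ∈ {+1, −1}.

Trace 59: π^k(59) = [59, 28, 81, 37, 19, 58, 16] for k=0..6.
Cycle lengths of π_12 on ℤ/85ℤ: [16, 16, 16, 16, 16, 4, 1]; 7 cycles in total.
Σ(ℓ_i−1) = 85−7 = 78; sign = (−1)^78 = +1.
Via Zolotarev, sign(π_{12}) = (12|85) = +1.

+1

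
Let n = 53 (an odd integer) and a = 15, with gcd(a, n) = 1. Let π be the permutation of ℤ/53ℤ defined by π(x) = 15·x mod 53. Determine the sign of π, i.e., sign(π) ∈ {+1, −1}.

Orbit of 42 under x↦15x: [42, 47, 16, 28, 49, 46, 1]… (length divides ord_53(15)).
Cycle lengths of π_15 on ℤ/53ℤ: [13, 13, 13, 13, 1]; 5 cycles in total.
53 − 5 = 48 transpositions; sign(π) = (−1)^48 = +1.

+1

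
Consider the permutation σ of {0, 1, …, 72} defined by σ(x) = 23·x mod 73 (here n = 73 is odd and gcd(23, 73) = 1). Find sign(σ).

+1

Orbit of 23 under x↦23x: [23, 18, 49, 32, 6, 65, 35]… (length divides ord_73(23)).
The orbit structure of x ↦ 23x mod 73: 3 orbits of sizes [36, 36, 1].
73 − 3 = 70 transpositions; sign(π) = (−1)^70 = +1.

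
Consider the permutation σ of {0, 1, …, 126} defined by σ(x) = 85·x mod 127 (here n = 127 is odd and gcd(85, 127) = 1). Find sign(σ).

Orbit of 65 under x↦85x: [65, 64, 106, 120, 40, 98, 75]… (length divides ord_127(85)).
Cycle lengths of π_85 on ℤ/127ℤ: [126, 1]; 2 cycles in total.
127 − 2 = 125 transpositions; sign(π) = (−1)^125 = -1.
Check: (85/127) = -1 by Zolotarev.

-1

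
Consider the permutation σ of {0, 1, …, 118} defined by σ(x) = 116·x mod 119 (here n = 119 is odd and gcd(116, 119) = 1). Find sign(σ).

-1

Trace 74: π^k(74) = [74, 16, 71, 25, 44, 106, 39] for k=0..6.
The orbit structure of x ↦ 116x mod 119: 6 orbits of sizes [48, 48, 16, 3, 3, 1].
119 − 6 = 113 transpositions; sign(π) = (−1)^113 = -1.
The Jacobi symbol (116|119) = -1 (Zolotarev) agrees.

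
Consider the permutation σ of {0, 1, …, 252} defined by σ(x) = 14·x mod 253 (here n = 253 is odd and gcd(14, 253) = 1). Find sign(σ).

Orbit of 210 under x↦14x: [210, 157, 174, 159, 202, 45, 124]… (length divides ord_253(14)).
Cycle type of π: 110×2 + 22 + 5×2 + 1; total 6 cycles.
6 cycles on 253: each ℓ→(−1)^(ℓ−1), product (−1)^247 = -1.
Via Zolotarev, sign(π_{14}) = (14|253) = -1.

-1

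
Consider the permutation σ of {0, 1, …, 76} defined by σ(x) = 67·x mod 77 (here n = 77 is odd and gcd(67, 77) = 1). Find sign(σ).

+1

Orbit of 67 under x↦67x: [67, 23, 1]… (length divides ord_77(67)).
The orbit structure of x ↦ 67x mod 77: 33 orbits of sizes [3, 3, 3, 3, 3, 3, 3, 3, 3, 3, 3, 3, 3, 3, 3, 3, 3, 3, 3, 3, 3, 3, 1, 1, 1, 1, 1, 1, 1, 1, 1, 1, 1].
sign(π) = (−1)^{n − #cycles} = (−1)^{77−33} = (−1)^44 = +1.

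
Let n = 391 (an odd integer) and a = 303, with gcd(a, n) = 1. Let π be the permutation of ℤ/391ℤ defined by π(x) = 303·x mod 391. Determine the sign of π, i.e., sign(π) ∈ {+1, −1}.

Trace 8: π^k(8) = [8, 78, 174, 328, 70, 96, 154] for k=0..6.
Cycle type of π: 176×2 + 16 + 11×2 + 1; total 6 cycles.
n − c = 391 − 6 = 385; sign = (−1)^385 = -1.

-1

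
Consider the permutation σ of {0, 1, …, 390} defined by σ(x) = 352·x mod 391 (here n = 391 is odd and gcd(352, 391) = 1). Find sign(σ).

+1

Orbit of 13 under x↦352x: [13, 275, 223, 296, 186, 175, 213]… (length divides ord_391(352)).
Decompose π into cycles: lengths [176, 176, 22, 16, 1] (5 cycles, including the fixed point 0).
391 − 5 = 386 transpositions; sign(π) = (−1)^386 = +1.
Zolotarev: (352|391) = +1, matching the cycle-count sign.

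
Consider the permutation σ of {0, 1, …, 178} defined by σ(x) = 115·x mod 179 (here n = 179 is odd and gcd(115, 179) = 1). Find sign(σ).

Start at x=170: 170 → 39 → 10 → 76 → 148 → 15 → 114 → … (one orbit).
The orbit structure of x ↦ 115x mod 179: 2 orbits of sizes [178, 1].
With 2 cycles on 179 points, sign = (−1)^{179−2} = -1.
Check: (115/179) = -1 by Zolotarev.

-1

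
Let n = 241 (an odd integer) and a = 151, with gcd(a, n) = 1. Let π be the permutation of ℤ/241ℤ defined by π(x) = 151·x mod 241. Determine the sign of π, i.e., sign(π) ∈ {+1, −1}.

Orbit of 154 under x↦151x: [154, 118, 225, 235, 58, 82, 91]… (length divides ord_241(151)).
5 cycles of lengths [60, 60, 60, 60, 1].
241 − 5 = 236 transpositions; sign(π) = (−1)^236 = +1.
Check: (151/241) = +1 by Zolotarev.

+1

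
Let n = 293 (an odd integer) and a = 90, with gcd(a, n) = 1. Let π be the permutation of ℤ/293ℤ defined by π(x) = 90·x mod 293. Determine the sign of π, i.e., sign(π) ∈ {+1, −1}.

Trace 60: π^k(60) = [60, 126, 206, 81, 258, 73, 124] for k=0..6.
Decompose π into cycles: lengths [73, 73, 73, 73, 1] (5 cycles, including the fixed point 0).
293 − 5 = 288 transpositions; sign(π) = (−1)^288 = +1.

+1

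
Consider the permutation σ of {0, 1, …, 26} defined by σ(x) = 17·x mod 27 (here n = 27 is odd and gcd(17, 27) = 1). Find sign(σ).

Orbit of 10 under x↦17x: [10, 8, 1, 17, 19, 26]… (length divides ord_27(17)).
The orbit structure of x ↦ 17x mod 27: 8 orbits of sizes [6, 6, 6, 2, 2, 2, 2, 1].
8 cycles on 27: each ℓ→(−1)^(ℓ−1), product (−1)^19 = -1.
Zolotarev: (17|27) = -1, matching the cycle-count sign.

-1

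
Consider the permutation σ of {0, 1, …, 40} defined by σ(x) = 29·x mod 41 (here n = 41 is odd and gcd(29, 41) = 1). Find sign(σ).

Start at x=39: 39 → 24 → 40 → 12 → 20 → 6 → 10 → … (one orbit).
Cycle lengths of π_29 on ℤ/41ℤ: [40, 1]; 2 cycles in total.
Σ(ℓ_i−1) = 41−2 = 39; sign = (−1)^39 = -1.

-1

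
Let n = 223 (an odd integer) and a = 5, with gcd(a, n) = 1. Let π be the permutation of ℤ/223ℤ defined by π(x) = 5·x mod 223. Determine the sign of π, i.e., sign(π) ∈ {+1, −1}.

Orbit of 118 under x↦5x: [118, 144, 51, 32, 160, 131, 209]… (length divides ord_223(5)).
π_5 has 2 disjoint cycles with lengths [222, 1] on {0,…,222}.
With 2 cycles on 223 points, sign = (−1)^{223−2} = -1.
(5|223)_J = -1 (Zolotarev's lemma cross-check).

-1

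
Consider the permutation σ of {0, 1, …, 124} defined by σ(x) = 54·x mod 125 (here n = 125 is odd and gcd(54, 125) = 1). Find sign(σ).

+1

Trace 44: π^k(44) = [44, 1, 54, 41, 89, 56, 24] for k=0..6.
The orbit structure of x ↦ 54x mod 125: 7 orbits of sizes [50, 50, 10, 10, 2, 2, 1].
Σ(ℓ_i−1) = 125−7 = 118; sign = (−1)^118 = +1.
Zolotarev: (54|125) = +1, matching the cycle-count sign.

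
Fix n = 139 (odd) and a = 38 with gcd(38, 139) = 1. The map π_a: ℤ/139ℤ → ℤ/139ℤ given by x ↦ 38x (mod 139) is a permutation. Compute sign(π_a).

+1

Trace 38: π^k(38) = [38, 54, 106, 136, 25, 116, 99] for k=0..6.
Cycle type of π: 69×2 + 1; total 3 cycles.
139 − 3 = 136 transpositions; sign(π) = (−1)^136 = +1.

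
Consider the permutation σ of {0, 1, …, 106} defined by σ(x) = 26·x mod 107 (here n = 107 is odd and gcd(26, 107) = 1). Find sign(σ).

-1

Orbit of 94 under x↦26x: [94, 90, 93, 64, 59, 36, 80]… (length divides ord_107(26)).
Cycle type of π: 106 + 1; total 2 cycles.
107 − 2 = 105 transpositions; sign(π) = (−1)^105 = -1.
(26|107)_J = -1 (Zolotarev's lemma cross-check).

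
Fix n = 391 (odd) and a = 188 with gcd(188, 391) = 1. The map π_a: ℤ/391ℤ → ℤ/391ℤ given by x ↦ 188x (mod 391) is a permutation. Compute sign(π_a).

Start at x=324: 324 → 307 → 239 → 358 → 52 → 1 → 188 → … (one orbit).
51 cycles of lengths [11, 11, 11, 11, 11, 11, 11, 11, 11, 11, 11, 11, 11, 11, 11, 11, 11, 11, 11, 11, 11, 11, 11, 11, 11, 11, 11, 11, 11, 11, 11, 11, 11, 11, 1, 1, 1, 1, 1, 1, 1, 1, 1, 1, 1, 1, 1, 1, 1, 1, 1].
With 51 cycles on 391 points, sign = (−1)^{391−51} = +1.
Zolotarev: (188|391) = +1, matching the cycle-count sign.

+1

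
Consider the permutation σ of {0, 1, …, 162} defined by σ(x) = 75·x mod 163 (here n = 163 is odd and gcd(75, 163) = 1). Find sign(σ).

-1

Start at x=18: 18 → 46 → 27 → 69 → 122 → 22 → 20 → … (one orbit).
The orbit structure of x ↦ 75x mod 163: 2 orbits of sizes [162, 1].
With 2 cycles on 163 points, sign = (−1)^{163−2} = -1.
Via Zolotarev, sign(π_{75}) = (75|163) = -1.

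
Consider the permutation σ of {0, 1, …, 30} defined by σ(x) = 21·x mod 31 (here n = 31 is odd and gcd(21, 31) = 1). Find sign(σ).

-1

Orbit of 13 under x↦21x: [13, 25, 29, 20, 17, 16, 26]… (length divides ord_31(21)).
The orbit structure of x ↦ 21x mod 31: 2 orbits of sizes [30, 1].
31 − 2 = 29 transpositions; sign(π) = (−1)^29 = -1.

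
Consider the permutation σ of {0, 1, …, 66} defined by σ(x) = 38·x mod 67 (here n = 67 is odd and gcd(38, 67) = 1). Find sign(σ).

Orbit of 29 under x↦38x: [29, 30, 1, 38, 37, 66]… (length divides ord_67(38)).
The orbit structure of x ↦ 38x mod 67: 12 orbits of sizes [6, 6, 6, 6, 6, 6, 6, 6, 6, 6, 6, 1].
Σ(ℓ_i−1) = 67−12 = 55; sign = (−1)^55 = -1.
The Jacobi symbol (38|67) = -1 (Zolotarev) agrees.

-1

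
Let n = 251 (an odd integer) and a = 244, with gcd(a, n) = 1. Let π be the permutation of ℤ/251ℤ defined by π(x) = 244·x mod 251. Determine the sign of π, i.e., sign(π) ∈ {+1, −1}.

Start at x=234: 234 → 119 → 171 → 58 → 96 → 81 → 186 → … (one orbit).
Cycle type of π: 250 + 1; total 2 cycles.
Σ(ℓ_i−1) = 251−2 = 249; sign = (−1)^249 = -1.
Check: (244/251) = -1 by Zolotarev.

-1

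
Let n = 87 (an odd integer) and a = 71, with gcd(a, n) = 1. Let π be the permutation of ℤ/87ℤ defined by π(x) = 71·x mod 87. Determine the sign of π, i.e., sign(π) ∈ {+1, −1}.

-1

Orbit of 25 under x↦71x: [25, 35, 49, 86, 16, 5, 7]… (length divides ord_87(71)).
Cycle type of π: 14×6 + 2 + 1; total 8 cycles.
With 8 cycles on 87 points, sign = (−1)^{87−8} = -1.
Zolotarev: (71|87) = -1, matching the cycle-count sign.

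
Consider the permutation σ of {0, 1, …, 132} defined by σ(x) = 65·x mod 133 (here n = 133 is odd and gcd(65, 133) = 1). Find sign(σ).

-1

Trace 65: π^k(65) = [65, 102, 113, 30, 88, 1] for k=0..5.
24 cycles of lengths [6, 6, 6, 6, 6, 6, 6, 6, 6, 6, 6, 6, 6, 6, 6, 6, 6, 6, 6, 6, 6, 3, 3, 1].
With 24 cycles on 133 points, sign = (−1)^{133−24} = -1.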